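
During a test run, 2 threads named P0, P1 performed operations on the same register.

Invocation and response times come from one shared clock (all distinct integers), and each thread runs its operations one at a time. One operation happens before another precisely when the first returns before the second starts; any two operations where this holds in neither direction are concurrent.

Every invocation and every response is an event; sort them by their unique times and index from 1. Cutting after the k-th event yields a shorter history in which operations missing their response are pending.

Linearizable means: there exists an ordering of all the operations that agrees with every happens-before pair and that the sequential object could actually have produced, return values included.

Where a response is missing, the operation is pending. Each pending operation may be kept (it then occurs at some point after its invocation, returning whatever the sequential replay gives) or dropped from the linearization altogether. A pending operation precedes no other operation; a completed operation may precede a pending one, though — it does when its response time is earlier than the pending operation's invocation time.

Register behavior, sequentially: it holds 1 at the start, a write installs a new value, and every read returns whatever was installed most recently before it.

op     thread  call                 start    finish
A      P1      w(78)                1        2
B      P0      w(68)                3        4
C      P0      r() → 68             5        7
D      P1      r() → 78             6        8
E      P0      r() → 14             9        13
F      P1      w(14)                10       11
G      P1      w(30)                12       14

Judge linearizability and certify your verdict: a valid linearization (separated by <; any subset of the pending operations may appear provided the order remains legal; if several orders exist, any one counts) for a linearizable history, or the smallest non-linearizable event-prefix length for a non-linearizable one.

not linearizable — minimal violating prefix: 8 events

prefix check: 1..7 passes, 1..8 fails once D's time-8 response joins
real-time-consistent orders of the 4 completed operations: 2 — all fail the register replay
one such order, A, B, C, D, breaks at step 4 where D r() → 78 is illegal
one such order, A, B, D, C, breaks at step 3 where D r() → 78 is illegal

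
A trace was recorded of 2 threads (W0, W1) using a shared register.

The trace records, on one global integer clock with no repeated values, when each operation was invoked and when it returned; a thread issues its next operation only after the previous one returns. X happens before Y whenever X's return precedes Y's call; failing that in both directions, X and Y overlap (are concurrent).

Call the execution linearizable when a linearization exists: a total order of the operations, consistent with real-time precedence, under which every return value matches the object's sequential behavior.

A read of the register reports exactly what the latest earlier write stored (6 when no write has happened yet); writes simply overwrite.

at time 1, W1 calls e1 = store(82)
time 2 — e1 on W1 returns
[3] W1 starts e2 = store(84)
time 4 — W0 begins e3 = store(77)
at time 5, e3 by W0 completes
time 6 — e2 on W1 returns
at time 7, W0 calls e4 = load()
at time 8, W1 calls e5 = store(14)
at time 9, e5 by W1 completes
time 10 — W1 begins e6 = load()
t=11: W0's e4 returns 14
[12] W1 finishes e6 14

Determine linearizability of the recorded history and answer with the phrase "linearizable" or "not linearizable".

linearizable

witness order: e1, e2, e3, e5, e4, e6
1. e1 store(82), leaving value 82
2. e2 store(84), leaving value 84
3. e3 store(77), leaving value 77
4. e5 store(14), leaving value 14
5. e4 load() → 14, leaving value 14
6. e6 load() → 14, leaving value 14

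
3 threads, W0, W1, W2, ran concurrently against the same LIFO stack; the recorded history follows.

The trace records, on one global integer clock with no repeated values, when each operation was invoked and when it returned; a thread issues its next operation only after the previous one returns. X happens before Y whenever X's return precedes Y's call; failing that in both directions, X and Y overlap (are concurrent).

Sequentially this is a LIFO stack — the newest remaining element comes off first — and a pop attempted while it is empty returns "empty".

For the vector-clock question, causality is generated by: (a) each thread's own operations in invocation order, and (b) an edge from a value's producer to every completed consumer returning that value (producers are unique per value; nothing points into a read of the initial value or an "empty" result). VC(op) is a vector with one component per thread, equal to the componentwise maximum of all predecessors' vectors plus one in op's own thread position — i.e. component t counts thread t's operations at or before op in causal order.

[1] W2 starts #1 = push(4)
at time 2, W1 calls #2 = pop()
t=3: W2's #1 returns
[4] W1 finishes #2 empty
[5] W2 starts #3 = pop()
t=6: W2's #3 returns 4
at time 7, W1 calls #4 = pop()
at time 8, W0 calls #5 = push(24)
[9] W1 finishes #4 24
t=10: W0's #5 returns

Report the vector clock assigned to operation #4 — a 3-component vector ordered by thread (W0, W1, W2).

(1, 2, 0)

#1 (invocation 1): nothing precedes it; W2's component alone gives (0, 0, 1)
#2 (invocation 2): nothing precedes it; W1's component alone gives (0, 1, 0)
#5 (invocation 8): nothing precedes it; W0's component alone gives (1, 0, 0)
invoked at 5, #3 merges VC(#1)=(0, 0, 1) and bumps W2's slot → (0, 0, 2)
invoked at 7, #4 merges VC(#2)=(0, 1, 0), VC(#5)=(1, 0, 0) and bumps W1's slot → (1, 2, 0)
target: VC(#4) = (1, 2, 0)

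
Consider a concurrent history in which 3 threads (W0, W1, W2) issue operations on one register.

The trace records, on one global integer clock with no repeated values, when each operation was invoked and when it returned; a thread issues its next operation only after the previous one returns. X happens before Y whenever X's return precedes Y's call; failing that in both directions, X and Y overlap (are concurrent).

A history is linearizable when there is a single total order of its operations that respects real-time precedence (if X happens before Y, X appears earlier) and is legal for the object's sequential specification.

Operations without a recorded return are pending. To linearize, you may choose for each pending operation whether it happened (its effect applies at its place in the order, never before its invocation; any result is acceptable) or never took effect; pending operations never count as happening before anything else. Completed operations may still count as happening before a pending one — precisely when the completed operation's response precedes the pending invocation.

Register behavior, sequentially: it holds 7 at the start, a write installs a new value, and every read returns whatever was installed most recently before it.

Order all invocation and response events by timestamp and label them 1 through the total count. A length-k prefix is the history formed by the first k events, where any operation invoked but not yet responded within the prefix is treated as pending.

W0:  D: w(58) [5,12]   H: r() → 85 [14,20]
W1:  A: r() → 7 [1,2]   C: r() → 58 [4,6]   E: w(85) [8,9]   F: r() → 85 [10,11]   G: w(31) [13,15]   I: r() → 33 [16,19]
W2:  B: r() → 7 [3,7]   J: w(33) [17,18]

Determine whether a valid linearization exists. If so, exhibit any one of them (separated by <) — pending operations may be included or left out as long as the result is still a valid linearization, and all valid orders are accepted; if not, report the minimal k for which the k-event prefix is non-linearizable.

1. A r() → 7, leaving value 7
2. B r() → 7, leaving value 7
3. D w(58), leaving value 58
4. C r() → 58, leaving value 58
5. E w(85), leaving value 85
6. F r() → 85, leaving value 85
7. H r() → 85, leaving value 85
8. G w(31), leaving value 31
9. J w(33), leaving value 33
10. I r() → 33, leaving value 33

linearizable — witness: A < B < D < C < E < F < H < G < J < I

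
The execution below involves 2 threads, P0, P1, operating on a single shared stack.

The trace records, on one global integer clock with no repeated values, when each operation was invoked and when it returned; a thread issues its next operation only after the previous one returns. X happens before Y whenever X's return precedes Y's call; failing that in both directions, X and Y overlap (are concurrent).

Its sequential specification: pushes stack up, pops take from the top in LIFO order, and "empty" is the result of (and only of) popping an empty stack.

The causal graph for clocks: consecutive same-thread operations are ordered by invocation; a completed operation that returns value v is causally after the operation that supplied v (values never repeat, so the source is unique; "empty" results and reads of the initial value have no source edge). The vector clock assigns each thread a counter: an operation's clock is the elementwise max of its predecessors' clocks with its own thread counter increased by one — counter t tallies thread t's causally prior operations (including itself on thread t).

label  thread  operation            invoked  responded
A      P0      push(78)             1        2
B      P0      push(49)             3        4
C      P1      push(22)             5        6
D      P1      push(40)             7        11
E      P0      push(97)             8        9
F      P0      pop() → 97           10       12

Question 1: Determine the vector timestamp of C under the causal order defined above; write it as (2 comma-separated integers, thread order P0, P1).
(0, 1)

C, invoked 5, has no incoming edges; only P1's bump applies → (0, 1)
A, invoked 1, has no incoming edges; only P0's bump applies → (1, 0)
invoked at 7, D merges VC(C)=(0, 1) and bumps P1's slot → (0, 2)
invoked at 3, B merges VC(A)=(1, 0) and bumps P0's slot → (2, 0)
invoked at 8, E merges VC(B)=(2, 0) and bumps P0's slot → (3, 0)
invoked at 10, F merges VC(E)=(3, 0) and bumps P0's slot → (4, 0)
target: VC(C) = (0, 1)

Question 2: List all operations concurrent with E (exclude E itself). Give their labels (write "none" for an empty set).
D

concurrent with E ([8,9]): every op whose interval crosses 8..9
A [1,2]: before
B [3,4]: before
C [5,6]: before
D [7,11]: concurrent
F [10,12]: after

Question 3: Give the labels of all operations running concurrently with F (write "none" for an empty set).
D

F runs from 10 to 12; window-overlapping ops are concurrent
A [1,2]: before
B [3,4]: before
C [5,6]: before
D [7,11]: concurrent
E [8,9]: before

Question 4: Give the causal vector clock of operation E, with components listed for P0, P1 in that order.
(3, 0)

no predecessors for C (invoked 5): P1 increments from zero → (0, 1)
no predecessors for A (invoked 1): P0 increments from zero → (1, 0)
D (invocation 7): componentwise max over VC(C)=(0, 1), +1 at P1, giving (0, 2)
B (invocation 3): componentwise max over VC(A)=(1, 0), +1 at P0, giving (2, 0)
E (invocation 8): componentwise max over VC(B)=(2, 0), +1 at P0, giving (3, 0)
F (invocation 10): componentwise max over VC(E)=(3, 0), +1 at P0, giving (4, 0)
target: VC(E) = (3, 0)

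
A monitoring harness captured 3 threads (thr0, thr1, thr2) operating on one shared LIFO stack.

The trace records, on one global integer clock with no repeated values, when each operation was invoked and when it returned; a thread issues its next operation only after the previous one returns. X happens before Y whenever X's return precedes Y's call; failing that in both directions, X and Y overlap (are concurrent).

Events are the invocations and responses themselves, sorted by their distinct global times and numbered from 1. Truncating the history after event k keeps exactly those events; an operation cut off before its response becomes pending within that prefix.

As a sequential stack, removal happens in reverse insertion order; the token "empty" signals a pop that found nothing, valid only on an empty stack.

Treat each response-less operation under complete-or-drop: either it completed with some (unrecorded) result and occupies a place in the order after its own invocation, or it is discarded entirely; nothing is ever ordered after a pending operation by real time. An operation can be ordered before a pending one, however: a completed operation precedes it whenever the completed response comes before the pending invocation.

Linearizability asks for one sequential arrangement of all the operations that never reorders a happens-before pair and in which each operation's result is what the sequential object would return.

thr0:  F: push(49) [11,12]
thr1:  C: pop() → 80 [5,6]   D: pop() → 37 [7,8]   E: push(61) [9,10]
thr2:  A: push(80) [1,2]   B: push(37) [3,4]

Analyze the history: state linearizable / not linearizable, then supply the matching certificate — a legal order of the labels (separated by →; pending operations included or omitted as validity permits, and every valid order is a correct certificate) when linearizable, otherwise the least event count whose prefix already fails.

through event 5 a valid linearization exists; event 6 (C responding at time 6) ends that
the completed operations (3 total) allow one real-time order; the LIFO stack replay rejects it
e.g. A, B, C: illegal at step 3, since C pop() → 80 cannot apply there

not linearizable — minimal violating prefix: 6 events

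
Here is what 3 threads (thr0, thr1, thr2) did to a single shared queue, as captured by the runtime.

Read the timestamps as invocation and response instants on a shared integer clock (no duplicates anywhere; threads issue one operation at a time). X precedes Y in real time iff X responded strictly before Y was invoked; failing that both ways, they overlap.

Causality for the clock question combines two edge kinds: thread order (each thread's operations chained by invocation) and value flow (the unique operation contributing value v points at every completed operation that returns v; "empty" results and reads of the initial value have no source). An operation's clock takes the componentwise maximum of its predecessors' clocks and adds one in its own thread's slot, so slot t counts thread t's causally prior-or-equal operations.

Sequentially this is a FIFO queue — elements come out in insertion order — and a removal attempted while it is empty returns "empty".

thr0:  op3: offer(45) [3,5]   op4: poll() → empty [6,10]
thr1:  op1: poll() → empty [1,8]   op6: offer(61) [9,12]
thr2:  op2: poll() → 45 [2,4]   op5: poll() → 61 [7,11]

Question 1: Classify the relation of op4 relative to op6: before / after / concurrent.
concurrent

op4 spans [6,10], op6 spans [9,12]
the intervals overlap in both directions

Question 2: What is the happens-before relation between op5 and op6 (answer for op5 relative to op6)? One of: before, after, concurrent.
concurrent

op5 spans [7,11], op6 spans [9,12]
the intervals overlap in both directions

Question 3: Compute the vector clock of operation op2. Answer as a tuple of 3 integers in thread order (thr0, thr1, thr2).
(1, 0, 1)

VC(op1, invoked at 1): no causal predecessors; +1 on thr1 → (0, 1, 0)
VC(op3, invoked at 3): no causal predecessors; +1 on thr0 → (1, 0, 0)
op6, invoked 9, takes VC(op1)=(0, 1, 0) under max, adds 1 for thr1 → (0, 2, 0)
op2, invoked 2, takes VC(op3)=(1, 0, 0) under max, adds 1 for thr2 → (1, 0, 1)
op4, invoked 6, takes VC(op3)=(1, 0, 0) under max, adds 1 for thr0 → (2, 0, 0)
op5, invoked 7, takes VC(op2)=(1, 0, 1), VC(op6)=(0, 2, 0) under max, adds 1 for thr2 → (1, 2, 2)
target: VC(op2) = (1, 0, 1)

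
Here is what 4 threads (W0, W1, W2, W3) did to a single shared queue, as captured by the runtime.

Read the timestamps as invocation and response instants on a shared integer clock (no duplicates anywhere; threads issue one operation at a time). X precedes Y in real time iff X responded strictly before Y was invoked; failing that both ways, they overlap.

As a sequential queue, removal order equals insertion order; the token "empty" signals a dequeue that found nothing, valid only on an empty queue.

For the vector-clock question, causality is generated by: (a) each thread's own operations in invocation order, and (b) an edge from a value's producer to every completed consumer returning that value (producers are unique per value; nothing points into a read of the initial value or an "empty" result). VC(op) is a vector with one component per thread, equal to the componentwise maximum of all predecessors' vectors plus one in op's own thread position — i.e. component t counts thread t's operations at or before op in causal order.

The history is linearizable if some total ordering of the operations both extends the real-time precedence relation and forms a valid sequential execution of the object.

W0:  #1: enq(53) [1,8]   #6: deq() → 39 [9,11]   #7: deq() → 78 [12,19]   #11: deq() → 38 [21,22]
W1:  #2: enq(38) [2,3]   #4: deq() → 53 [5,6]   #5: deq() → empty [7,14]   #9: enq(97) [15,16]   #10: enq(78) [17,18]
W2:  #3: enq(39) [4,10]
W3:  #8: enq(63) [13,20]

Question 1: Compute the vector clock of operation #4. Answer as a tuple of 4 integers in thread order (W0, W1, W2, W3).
#8, invoked 13, has no incoming edges; only W3's bump applies → (0, 0, 0, 1)
#3, invoked 4, has no incoming edges; only W2's bump applies → (0, 0, 1, 0)
#2, invoked 2, has no incoming edges; only W1's bump applies → (0, 1, 0, 0)
#1, invoked 1, has no incoming edges; only W0's bump applies → (1, 0, 0, 0)
merge at #4 (invoked 5): VC(#1)=(1, 0, 0, 0), VC(#2)=(0, 1, 0, 0), own-thread bump on W1 → (1, 2, 0, 0)
merge at #6 (invoked 9): VC(#1)=(1, 0, 0, 0), VC(#3)=(0, 0, 1, 0), own-thread bump on W0 → (2, 0, 1, 0)
merge at #5 (invoked 7): VC(#4)=(1, 2, 0, 0), own-thread bump on W1 → (1, 3, 0, 0)
merge at #9 (invoked 15): VC(#5)=(1, 3, 0, 0), own-thread bump on W1 → (1, 4, 0, 0)
merge at #10 (invoked 17): VC(#9)=(1, 4, 0, 0), own-thread bump on W1 → (1, 5, 0, 0)
merge at #7 (invoked 12): VC(#6)=(2, 0, 1, 0), VC(#10)=(1, 5, 0, 0), own-thread bump on W0 → (3, 5, 1, 0)
merge at #11 (invoked 21): VC(#2)=(0, 1, 0, 0), VC(#7)=(3, 5, 1, 0), own-thread bump on W0 → (4, 5, 1, 0)
target: VC(#4) = (1, 2, 0, 0)

(1, 2, 0, 0)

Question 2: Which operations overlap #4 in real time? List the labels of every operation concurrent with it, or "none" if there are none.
#4 spans [5,6]: anything still running between times 5 and 6 counts as concurrent
#1 [1,8]: concurrent
#2 [2,3]: before
#3 [4,10]: concurrent
#5 [7,14]: after
#6 [9,11]: after
#7 [12,19]: after
#8 [13,20]: after
#9 [15,16]: after
#10 [17,18]: after
#11 [21,22]: after

#1, #3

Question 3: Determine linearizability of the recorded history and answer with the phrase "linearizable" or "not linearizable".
the violation lands at event 14, #5's response at time 14: events 1..13 linearize, events 1..14 do not
all 33 real-time-respecting orders fail — 6 completed queue operations, no legal replay
every completion of the 2 pending operations (#7, #8) was checked; none linearizes
take #1, #2, #3, #4, #5, #6 (pending dropped): step 5 already fails, because #5 deq() → empty cannot occur there
take #1, #2, #3, #4, #6, #5 (pending dropped): step 5 already fails, because #6 deq() → 39 cannot occur there

not linearizable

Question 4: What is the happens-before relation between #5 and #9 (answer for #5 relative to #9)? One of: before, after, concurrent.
#5 spans [7,14], #9 spans [15,16]
resp(#5)=14 < inv(#9)=15

before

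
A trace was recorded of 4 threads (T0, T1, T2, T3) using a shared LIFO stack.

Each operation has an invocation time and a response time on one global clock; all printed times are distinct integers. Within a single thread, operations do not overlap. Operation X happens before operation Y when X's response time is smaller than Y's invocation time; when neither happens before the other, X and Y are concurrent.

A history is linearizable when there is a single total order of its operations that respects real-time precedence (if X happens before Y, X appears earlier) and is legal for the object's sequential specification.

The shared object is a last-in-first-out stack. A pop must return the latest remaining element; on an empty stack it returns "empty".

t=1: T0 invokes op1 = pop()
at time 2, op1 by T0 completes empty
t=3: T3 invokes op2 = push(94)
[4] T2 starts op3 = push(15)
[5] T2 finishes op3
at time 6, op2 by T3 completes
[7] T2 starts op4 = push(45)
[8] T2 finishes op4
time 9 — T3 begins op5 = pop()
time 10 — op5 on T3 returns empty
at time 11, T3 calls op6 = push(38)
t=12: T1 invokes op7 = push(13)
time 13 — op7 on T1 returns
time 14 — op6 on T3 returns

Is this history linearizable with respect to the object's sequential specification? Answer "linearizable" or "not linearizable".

not linearizable

cut after 9 events: linearizable; cut after 10 events (op5 responds, time 10): not linearizable
2 orders of the 5 completed LIFO stack ops respect real time; none is legal
sample order op1, op2, op3, op4, op5 stalls at step 5 — op5 pop() → empty has no legal effect
sample order op1, op3, op2, op4, op5 stalls at step 5 — op5 pop() → empty has no legal effect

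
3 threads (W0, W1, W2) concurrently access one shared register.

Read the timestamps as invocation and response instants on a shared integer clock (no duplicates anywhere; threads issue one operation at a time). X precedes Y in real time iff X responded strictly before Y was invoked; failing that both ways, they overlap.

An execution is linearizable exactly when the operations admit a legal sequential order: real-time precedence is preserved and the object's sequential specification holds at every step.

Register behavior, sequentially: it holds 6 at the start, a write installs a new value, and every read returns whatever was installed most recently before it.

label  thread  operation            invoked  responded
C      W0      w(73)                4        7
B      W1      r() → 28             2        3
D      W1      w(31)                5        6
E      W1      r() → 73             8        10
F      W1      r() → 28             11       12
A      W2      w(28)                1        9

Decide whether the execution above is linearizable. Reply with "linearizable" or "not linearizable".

already the first 12 events (up to F's response at time 12) admit no linearization; the first 11 still do
6 completed operations, 10 real-time-consistent orders — every register replay fails
one such order, A, B, C, D, E, F, breaks at step 5 where E r() → 73 is illegal
one such order, A, B, D, C, E, F, breaks at step 6 where F r() → 28 is illegal

not linearizable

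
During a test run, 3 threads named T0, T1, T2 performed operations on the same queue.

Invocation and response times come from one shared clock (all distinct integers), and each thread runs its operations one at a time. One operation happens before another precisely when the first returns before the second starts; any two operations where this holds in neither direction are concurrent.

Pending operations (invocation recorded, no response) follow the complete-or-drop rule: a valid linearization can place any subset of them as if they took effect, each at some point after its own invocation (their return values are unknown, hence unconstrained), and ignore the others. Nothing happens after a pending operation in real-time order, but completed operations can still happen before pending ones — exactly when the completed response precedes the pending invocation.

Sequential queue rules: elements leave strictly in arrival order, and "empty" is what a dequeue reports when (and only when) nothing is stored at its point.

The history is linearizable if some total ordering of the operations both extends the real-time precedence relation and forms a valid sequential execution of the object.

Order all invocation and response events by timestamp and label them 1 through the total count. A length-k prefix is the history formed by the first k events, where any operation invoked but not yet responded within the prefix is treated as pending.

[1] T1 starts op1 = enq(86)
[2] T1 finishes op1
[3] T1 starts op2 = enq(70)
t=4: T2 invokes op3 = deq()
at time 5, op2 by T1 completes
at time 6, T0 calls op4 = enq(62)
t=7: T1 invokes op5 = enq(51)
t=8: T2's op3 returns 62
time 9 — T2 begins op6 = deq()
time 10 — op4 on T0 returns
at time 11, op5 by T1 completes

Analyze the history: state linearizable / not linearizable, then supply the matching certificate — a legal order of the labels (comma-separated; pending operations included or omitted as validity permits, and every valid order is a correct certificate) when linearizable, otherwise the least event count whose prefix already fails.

not linearizable — minimal violating prefix: 8 events

cut after 7 events: linearizable; cut after 8 events (op3 responds, time 8): not linearizable
every one of the 2 real-time-consistent orders over 3 completed queue ops fails the sequential spec
including or dropping the 2 pending operations (op4, op5) in any combination fails
e.g. op1, op2, op3 (pending dropped): illegal at step 3, since op3 deq() → 62 cannot apply there
e.g. op1, op3, op2 (pending dropped): illegal at step 2, since op3 deq() → 62 cannot apply there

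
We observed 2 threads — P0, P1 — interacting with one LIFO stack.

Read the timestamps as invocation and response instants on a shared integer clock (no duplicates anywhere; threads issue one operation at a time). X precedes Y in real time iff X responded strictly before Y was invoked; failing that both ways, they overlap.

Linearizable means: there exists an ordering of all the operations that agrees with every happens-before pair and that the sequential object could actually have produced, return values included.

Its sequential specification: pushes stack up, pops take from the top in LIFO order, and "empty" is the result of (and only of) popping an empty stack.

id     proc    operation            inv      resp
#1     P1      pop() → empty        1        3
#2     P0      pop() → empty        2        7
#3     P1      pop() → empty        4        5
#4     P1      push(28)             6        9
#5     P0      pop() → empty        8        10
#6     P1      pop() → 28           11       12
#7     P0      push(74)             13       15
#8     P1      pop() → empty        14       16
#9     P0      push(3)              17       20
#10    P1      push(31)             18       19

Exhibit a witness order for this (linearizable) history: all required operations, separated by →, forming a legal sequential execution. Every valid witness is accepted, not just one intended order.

after step 1 (#1 pop() → empty): stack <>
after step 2 (#2 pop() → empty): stack <>
after step 3 (#3 pop() → empty): stack <>
after step 4 (#5 pop() → empty): stack <>
after step 5 (#4 push(28)): stack <28>
after step 6 (#6 pop() → 28): stack <>
after step 7 (#8 pop() → empty): stack <>
after step 8 (#7 push(74)): stack <74>
after step 9 (#9 push(3)): stack <74,3>
after step 10 (#10 push(31)): stack <74,3,31>

#1 → #2 → #3 → #5 → #4 → #6 → #8 → #7 → #9 → #10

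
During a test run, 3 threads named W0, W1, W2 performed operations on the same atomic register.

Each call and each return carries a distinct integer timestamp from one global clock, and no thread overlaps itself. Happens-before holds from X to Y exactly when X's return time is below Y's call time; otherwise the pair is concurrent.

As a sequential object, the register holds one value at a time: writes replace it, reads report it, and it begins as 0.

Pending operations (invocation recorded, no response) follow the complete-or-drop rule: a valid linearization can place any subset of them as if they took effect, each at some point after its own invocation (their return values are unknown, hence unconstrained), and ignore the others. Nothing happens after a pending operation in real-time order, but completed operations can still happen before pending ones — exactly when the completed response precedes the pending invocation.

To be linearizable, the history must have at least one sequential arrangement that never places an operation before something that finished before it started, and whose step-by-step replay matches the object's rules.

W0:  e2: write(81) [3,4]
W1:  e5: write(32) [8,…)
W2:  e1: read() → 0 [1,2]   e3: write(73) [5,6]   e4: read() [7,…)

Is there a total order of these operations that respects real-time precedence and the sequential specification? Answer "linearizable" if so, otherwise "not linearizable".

linearizable

one valid linearization: e1, e2, e3
1. e1 read() → 0, leaving value 0
2. e2 write(81), leaving value 81
3. e3 write(73), leaving value 73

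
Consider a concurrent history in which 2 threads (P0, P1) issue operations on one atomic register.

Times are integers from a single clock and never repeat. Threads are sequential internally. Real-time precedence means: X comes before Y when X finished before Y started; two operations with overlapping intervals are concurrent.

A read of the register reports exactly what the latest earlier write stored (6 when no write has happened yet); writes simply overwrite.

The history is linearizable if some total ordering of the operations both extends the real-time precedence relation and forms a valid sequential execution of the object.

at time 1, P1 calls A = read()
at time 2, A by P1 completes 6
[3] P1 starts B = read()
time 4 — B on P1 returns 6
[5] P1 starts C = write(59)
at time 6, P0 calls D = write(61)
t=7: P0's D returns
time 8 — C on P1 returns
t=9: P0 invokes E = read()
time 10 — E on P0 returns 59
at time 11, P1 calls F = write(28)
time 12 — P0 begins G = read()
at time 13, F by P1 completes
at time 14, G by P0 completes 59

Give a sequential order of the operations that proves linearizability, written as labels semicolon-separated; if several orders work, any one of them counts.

A; B; D; C; E; G; F

after step 1 (A read() → 6): value 6
after step 2 (B read() → 6): value 6
after step 3 (D write(61)): value 61
after step 4 (C write(59)): value 59
after step 5 (E read() → 59): value 59
after step 6 (G read() → 59): value 59
after step 7 (F write(28)): value 28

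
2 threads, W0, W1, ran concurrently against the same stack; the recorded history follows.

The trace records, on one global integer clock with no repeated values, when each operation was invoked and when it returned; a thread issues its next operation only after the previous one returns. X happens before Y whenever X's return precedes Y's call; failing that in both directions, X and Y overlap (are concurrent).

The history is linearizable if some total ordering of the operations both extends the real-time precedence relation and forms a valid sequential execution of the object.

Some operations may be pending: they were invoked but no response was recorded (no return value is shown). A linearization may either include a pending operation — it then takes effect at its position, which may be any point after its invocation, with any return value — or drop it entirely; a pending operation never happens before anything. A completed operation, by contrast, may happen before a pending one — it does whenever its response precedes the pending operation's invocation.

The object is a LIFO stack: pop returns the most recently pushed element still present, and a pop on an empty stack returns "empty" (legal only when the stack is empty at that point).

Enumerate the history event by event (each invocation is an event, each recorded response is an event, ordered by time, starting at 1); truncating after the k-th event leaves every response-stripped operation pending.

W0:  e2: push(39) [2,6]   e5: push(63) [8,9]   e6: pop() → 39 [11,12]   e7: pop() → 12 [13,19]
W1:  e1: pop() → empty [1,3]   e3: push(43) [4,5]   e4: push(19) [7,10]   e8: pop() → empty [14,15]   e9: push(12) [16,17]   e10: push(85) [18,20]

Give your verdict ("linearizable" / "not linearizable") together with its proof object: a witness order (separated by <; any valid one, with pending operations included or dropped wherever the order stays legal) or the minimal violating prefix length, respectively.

through event 11 a valid linearization exists; event 12 (e6 responding at time 12) ends that
every one of the 6 real-time-consistent orders over 6 completed stack ops fails the sequential spec
e.g. e1, e2, e3, e4, e5, e6: illegal at step 6, since e6 pop() → 39 cannot apply there
e.g. e1, e2, e3, e5, e4, e6: illegal at step 6, since e6 pop() → 39 cannot apply there

not linearizable — minimal violating prefix: 12 events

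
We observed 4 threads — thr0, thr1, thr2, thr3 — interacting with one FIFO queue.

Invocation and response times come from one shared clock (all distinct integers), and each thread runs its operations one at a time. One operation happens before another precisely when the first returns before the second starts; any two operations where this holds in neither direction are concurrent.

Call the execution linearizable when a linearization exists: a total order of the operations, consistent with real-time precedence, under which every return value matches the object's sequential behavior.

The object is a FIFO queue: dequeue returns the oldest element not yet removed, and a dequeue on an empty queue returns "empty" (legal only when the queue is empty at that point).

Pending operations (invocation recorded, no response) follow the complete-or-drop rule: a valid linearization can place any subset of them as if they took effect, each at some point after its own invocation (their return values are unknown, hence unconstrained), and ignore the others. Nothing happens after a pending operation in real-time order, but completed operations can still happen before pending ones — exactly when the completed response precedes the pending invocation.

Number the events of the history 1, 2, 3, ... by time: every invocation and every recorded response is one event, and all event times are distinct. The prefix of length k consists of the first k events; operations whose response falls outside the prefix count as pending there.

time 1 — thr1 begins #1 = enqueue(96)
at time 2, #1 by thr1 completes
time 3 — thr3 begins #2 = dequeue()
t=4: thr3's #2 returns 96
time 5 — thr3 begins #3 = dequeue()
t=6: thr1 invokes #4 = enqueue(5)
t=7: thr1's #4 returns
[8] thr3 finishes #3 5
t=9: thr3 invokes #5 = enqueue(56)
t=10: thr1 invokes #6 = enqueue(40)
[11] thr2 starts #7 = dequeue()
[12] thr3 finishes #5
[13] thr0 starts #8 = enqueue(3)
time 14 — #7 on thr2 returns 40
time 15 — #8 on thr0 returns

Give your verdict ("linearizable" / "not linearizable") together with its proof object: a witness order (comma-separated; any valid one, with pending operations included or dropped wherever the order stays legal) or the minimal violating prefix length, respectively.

after step 1 (#1 enqueue(96)): queue <96>
after step 2 (#2 dequeue() → 96): queue <>
after step 3 (#4 enqueue(5)): queue <5>
after step 4 (#3 dequeue() → 5): queue <>
after step 5 (#6 enqueue(40) (pending, included)): queue <40>
after step 6 (#5 enqueue(56)): queue <40,56>
after step 7 (#7 dequeue() → 40): queue <56>
after step 8 (#8 enqueue(3)): queue <56,3>

linearizable — witness: #1, #2, #4, #3, #6, #5, #7, #8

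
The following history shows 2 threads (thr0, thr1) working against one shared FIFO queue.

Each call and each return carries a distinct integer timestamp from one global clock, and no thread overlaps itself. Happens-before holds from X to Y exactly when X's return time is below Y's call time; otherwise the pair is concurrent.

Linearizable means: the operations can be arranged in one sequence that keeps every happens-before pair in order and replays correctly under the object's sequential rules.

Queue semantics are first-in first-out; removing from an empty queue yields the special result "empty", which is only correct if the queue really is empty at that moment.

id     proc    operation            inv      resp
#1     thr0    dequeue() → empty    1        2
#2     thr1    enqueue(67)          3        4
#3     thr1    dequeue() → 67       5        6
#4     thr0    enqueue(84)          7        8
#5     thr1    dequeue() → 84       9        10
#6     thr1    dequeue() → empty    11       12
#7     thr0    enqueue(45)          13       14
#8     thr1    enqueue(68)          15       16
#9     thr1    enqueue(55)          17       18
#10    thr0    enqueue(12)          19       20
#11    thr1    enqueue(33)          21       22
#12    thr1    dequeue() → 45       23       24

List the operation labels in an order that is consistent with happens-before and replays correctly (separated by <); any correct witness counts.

#1 < #2 < #3 < #4 < #5 < #6 < #7 < #8 < #9 < #10 < #11 < #12

1. #1 dequeue() → empty, leaving queue <>
2. #2 enqueue(67), leaving queue <67>
3. #3 dequeue() → 67, leaving queue <>
4. #4 enqueue(84), leaving queue <84>
5. #5 dequeue() → 84, leaving queue <>
6. #6 dequeue() → empty, leaving queue <>
7. #7 enqueue(45), leaving queue <45>
8. #8 enqueue(68), leaving queue <45,68>
9. #9 enqueue(55), leaving queue <45,68,55>
10. #10 enqueue(12), leaving queue <45,68,55,12>
11. #11 enqueue(33), leaving queue <45,68,55,12,33>
12. #12 dequeue() → 45, leaving queue <68,55,12,33>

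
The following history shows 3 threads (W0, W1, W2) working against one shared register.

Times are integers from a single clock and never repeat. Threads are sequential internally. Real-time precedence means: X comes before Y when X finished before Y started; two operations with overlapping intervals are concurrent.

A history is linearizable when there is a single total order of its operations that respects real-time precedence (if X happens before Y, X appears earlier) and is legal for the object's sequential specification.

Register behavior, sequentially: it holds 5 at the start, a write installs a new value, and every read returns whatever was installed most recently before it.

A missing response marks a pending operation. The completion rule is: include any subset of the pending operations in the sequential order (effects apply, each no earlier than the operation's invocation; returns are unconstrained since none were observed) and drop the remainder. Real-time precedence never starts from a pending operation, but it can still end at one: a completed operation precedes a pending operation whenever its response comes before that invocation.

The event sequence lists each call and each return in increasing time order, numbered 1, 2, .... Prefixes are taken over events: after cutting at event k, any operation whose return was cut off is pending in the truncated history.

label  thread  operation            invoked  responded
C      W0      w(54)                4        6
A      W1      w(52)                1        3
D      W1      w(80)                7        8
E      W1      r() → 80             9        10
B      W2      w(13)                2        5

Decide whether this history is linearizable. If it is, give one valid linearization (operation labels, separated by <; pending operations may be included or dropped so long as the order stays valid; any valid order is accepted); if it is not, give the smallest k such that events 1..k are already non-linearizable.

linearizable — witness: A < B < C < D < E

after step 1 (A w(52)): value 52
after step 2 (B w(13)): value 13
after step 3 (C w(54)): value 54
after step 4 (D w(80)): value 80
after step 5 (E r() → 80): value 80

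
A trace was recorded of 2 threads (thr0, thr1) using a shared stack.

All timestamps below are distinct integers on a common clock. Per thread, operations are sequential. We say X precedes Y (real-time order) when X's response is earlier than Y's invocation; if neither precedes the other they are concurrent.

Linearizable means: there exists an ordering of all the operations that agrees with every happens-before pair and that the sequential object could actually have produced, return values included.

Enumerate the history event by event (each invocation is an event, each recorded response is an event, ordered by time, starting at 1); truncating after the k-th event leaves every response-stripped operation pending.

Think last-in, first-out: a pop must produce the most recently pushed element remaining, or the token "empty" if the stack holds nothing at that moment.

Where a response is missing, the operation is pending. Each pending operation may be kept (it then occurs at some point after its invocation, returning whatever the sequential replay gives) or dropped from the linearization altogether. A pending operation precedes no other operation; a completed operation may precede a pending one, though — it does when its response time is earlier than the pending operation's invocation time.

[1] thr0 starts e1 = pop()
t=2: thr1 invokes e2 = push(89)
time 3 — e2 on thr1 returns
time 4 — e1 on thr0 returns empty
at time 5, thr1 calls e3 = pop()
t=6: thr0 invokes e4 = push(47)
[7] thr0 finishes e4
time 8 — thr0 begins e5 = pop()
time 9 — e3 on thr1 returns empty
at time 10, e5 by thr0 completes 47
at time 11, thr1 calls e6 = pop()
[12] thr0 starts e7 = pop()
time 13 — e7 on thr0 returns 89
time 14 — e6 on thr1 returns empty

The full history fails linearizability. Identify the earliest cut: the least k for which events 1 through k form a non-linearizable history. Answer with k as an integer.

one valid order for events 1..8 is e1, e2, e3, e4:
after step 1 (e1 pop() → empty): stack <>
after step 2 (e2 push(89)): stack <89>
after step 3 (e3 pop() (pending, included)): stack <>
after step 4 (e4 push(47)): stack <47>
at event 9 (e3's time-9 response) nothing linearizes any more
no escape via the 1 pending operation (e5): every completion choice fails
for example e1, e2, e3, e4 (pending dropped) fails at step 3: e3 pop() → empty is not legal there
for example e1, e2, e4, e3 (pending dropped) fails at step 4: e3 pop() → empty is not legal there

9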